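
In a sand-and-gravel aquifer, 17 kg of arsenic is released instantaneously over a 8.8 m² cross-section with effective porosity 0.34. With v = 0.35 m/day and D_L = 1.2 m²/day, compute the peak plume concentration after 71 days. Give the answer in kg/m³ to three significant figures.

The peak of an instantaneous 1D plume sits at x = vt; there the Gaussian factor is 1 and C_max = M/(n_e·A·√(4πDt)), where n_e·A is the pore area the mass is dissolved in.
√(4πDt) = √(4π × 1.2 × 71) = 32.72 m, so C_max = 17/(0.34 × 8.8 × 32.72) = 0.174 kg/m³.

0.174 kg/m³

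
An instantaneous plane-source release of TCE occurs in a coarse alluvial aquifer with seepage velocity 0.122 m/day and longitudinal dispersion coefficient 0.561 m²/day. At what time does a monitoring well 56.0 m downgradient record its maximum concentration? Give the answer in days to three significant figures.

423 days

For the 1D instantaneous-source solution, setting ∂C/∂t = 0 at fixed x gives v²t² + 2Dt − x² = 0, so t = (√(D² + v²x²) − D)/v².
√(D² + v²x²) = √(0.561² + 0.122² × 56.0²) = 6.855; v² = 0.014884.
t = (6.855 − 0.561)/0.014884 = 423 days (vs. the pure-advection estimate x/v = 459 d).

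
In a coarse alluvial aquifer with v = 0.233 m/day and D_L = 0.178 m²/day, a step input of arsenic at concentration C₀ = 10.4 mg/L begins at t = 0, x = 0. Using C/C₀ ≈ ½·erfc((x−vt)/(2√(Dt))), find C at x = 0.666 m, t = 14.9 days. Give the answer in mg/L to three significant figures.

For a continuous step input, C/C₀ ≈ ½·erfc((x−vt)/(2√(Dt))).
vt = 0.233 × 14.9 = 3.4717 m and 2√(Dt) = 2√(0.178 × 14.9) = 3.257 m.
Argument (x−vt)/(2√(Dt)) = (0.666 − 3.4717)/3.257 = -0.8614; ½·erfc(-0.8614) = 0.8884.
C = 10.4 × 0.8884 = 9.24 mg/L.

9.24 mg/L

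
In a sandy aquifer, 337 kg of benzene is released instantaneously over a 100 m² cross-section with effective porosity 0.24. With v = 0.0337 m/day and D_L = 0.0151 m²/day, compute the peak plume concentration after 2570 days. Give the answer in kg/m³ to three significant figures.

0.636 kg/m³

The peak of an instantaneous 1D plume sits at x = vt; there the Gaussian factor is 1 and C_max = M/(n_e·A·√(4πDt)), where n_e·A is the pore area the mass is dissolved in.
√(4πDt) = √(4π × 0.0151 × 2570) = 22.08 m, so C_max = 337/(0.24 × 100 × 22.08) = 0.636 kg/m³.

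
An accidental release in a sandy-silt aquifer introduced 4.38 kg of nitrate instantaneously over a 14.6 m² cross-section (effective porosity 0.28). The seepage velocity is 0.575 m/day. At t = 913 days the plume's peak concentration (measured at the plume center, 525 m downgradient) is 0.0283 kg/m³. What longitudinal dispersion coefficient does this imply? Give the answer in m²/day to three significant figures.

At the plume center C_max = M/(n_e·A·√(4πDt)), so D = M²/(4πt·(n_e·A·C_max)²).
n_e·A·C_max = 0.28 × 14.6 × 0.0283 = 0.1157 kg/m.
D = 4.38²/(4π × 913 × 0.1157²) = 0.125 m²/day.

0.125 m²/day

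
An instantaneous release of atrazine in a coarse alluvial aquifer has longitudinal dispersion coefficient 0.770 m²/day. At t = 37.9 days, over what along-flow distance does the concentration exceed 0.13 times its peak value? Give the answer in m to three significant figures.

30.9 m

The plume is Gaussian with σ = √(2Dt) = √(2 × 0.770 × 37.9) = 7.640 m.
C/C_peak = exp(−Δx²/(2σ²)) = 0.13 ⇒ Δx = σ·√(−2 ln 0.13) = 7.640 × 2.020 = 15.43 m.
Width = 2Δx = 30.9 m.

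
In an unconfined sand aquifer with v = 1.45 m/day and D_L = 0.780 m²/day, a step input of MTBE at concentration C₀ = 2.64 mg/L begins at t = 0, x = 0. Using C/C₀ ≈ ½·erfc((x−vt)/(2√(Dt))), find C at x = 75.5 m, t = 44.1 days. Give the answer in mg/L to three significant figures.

0.216 mg/L

For a continuous step input, C/C₀ ≈ ½·erfc((x−vt)/(2√(Dt))).
vt = 1.45 × 44.1 = 63.945 m and 2√(Dt) = 2√(0.780 × 44.1) = 11.73 m.
Argument (x−vt)/(2√(Dt)) = (75.5 − 63.945)/11.73 = 0.9851; ½·erfc(0.9851) = 0.08179.
C = 2.64 × 0.08179 = 0.216 mg/L.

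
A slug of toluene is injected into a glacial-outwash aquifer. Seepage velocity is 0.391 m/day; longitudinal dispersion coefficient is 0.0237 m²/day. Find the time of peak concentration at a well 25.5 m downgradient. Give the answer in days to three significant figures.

For the 1D instantaneous-source solution, setting ∂C/∂t = 0 at fixed x gives v²t² + 2Dt − x² = 0, so t = (√(D² + v²x²) − D)/v².
√(D² + v²x²) = √(0.0237² + 0.391² × 25.5²) = 9.971; v² = 0.152881.
t = (9.971 − 0.0237)/0.152881 = 65.1 days (vs. the pure-advection estimate x/v = 65.2 d).

65.1 days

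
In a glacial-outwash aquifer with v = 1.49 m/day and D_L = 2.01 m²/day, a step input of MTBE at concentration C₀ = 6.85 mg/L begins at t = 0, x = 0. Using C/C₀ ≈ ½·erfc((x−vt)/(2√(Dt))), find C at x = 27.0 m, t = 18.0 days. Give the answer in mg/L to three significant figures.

3.37 mg/L

For a continuous step input, C/C₀ ≈ ½·erfc((x−vt)/(2√(Dt))).
vt = 1.49 × 18.0 = 26.82 m and 2√(Dt) = 2√(2.01 × 18.0) = 12.03 m.
Argument (x−vt)/(2√(Dt)) = (27.0 − 26.82)/12.03 = 0.01496; ½·erfc(0.01496) = 0.4916.
C = 6.85 × 0.4916 = 3.37 mg/L.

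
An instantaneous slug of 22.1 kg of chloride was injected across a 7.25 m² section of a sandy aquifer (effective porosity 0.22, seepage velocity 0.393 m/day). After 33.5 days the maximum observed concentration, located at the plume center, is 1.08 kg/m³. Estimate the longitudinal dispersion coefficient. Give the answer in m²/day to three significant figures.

0.391 m²/day

At the plume center C_max = M/(n_e·A·√(4πDt)), so D = M²/(4πt·(n_e·A·C_max)²).
n_e·A·C_max = 0.22 × 7.25 × 1.08 = 1.723 kg/m.
D = 22.1²/(4π × 33.5 × 1.723²) = 0.391 m²/day.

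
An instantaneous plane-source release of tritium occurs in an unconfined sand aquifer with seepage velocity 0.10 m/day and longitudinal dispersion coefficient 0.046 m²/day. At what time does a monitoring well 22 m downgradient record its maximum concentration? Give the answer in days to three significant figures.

For the 1D instantaneous-source solution, setting ∂C/∂t = 0 at fixed x gives v²t² + 2Dt − x² = 0, so t = (√(D² + v²x²) − D)/v².
√(D² + v²x²) = √(0.046² + 0.10² × 22²) = 2.200; v² = 0.01.
t = (2.200 − 0.046)/0.01 = 215 days (vs. the pure-advection estimate x/v = 220 d).

215 days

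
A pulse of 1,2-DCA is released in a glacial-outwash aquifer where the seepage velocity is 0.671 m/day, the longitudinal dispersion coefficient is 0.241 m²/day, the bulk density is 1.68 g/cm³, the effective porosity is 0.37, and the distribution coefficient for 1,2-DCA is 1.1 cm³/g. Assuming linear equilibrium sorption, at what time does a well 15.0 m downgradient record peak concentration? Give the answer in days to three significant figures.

131 days

Retardation factor R = 1 + ρ_b·K_d/n = 1 + 1.68 × 1.1/0.37 = 5.995.
Sorption retards both mechanisms: v_R = v/R = 0.1119 m/day, D_R = D/R = 0.04020 m²/day.
Peak time from v_R²t² + 2D_R t − x² = 0: t = (√(D_R² + v_R²x²) − D_R)/v_R².
√(D_R² + v_R²x²) = √(0.04020² + 0.1119² × 15.0²) = 1.679; v_R² = 0.01252.
t = (1.679 − 0.04020)/0.01252 = 131 days.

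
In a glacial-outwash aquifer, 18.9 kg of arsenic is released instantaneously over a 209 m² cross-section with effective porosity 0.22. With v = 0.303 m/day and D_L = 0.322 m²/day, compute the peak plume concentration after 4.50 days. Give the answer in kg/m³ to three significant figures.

The peak of an instantaneous 1D plume sits at x = vt; there the Gaussian factor is 1 and C_max = M/(n_e·A·√(4πDt)), where n_e·A is the pore area the mass is dissolved in.
√(4πDt) = √(4π × 0.322 × 4.50) = 4.267 m, so C_max = 18.9/(0.22 × 209 × 4.267) = 0.0963 kg/m³.

0.0963 kg/m³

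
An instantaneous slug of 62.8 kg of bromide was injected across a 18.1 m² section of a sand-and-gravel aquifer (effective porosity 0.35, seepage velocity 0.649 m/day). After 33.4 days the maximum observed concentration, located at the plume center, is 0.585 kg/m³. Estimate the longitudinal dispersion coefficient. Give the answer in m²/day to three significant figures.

0.684 m²/day

At the plume center C_max = M/(n_e·A·√(4πDt)), so D = M²/(4πt·(n_e·A·C_max)²).
n_e·A·C_max = 0.35 × 18.1 × 0.585 = 3.706 kg/m.
D = 62.8²/(4π × 33.4 × 3.706²) = 0.684 m²/day.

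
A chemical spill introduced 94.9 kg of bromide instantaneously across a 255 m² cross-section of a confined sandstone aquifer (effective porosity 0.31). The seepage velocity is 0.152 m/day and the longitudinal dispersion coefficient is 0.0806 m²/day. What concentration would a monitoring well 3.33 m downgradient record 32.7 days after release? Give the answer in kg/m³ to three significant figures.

0.162 kg/m³

For an instantaneous plane source, C(x,t) = M/(n_e·A·√(4πDt)) · exp(−(x−vt)²/(4Dt)), with n_e·A the pore (flow) area.
Plume center vt = 0.152 × 32.7 = 4.9704 m, so the well at 3.33 m is 1.6404 m upgradient of the peak.
√(4πDt) = 5.755 m, giving peak height M/(n_e·A·√(4πDt)) = 94.9/(0.31 × 255 × 5.755) = 0.2086 kg/m³.
(x−vt)²/(4Dt) = (-1.6404)²/(4 × 0.0806 × 32.7) = 0.2552; exp(−0.2552) = 0.7748.
C = 0.2086 × 0.7748 = 0.162 kg/m³.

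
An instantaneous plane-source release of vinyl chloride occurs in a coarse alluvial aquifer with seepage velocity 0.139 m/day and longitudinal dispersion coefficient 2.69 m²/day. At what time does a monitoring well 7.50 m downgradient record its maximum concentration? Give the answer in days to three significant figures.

10.1 days

For the 1D instantaneous-source solution, setting ∂C/∂t = 0 at fixed x gives v²t² + 2Dt − x² = 0, so t = (√(D² + v²x²) − D)/v².
√(D² + v²x²) = √(2.69² + 0.139² × 7.50²) = 2.885; v² = 0.019321.
t = (2.885 − 2.69)/0.019321 = 10.1 days (vs. the pure-advection estimate x/v = 54.0 d).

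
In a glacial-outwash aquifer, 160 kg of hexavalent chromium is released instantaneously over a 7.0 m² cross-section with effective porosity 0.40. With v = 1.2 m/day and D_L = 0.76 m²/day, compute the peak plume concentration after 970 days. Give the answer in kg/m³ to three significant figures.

The peak of an instantaneous 1D plume sits at x = vt; there the Gaussian factor is 1 and C_max = M/(n_e·A·√(4πDt)), where n_e·A is the pore area the mass is dissolved in.
√(4πDt) = √(4π × 0.76 × 970) = 96.25 m, so C_max = 160/(0.40 × 7.0 × 96.25) = 0.594 kg/m³.

0.594 kg/m³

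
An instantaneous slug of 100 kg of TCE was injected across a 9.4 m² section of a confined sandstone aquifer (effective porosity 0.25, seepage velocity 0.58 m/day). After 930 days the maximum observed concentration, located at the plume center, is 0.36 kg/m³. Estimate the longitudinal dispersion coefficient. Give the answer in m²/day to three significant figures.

At the plume center C_max = M/(n_e·A·√(4πDt)), so D = M²/(4πt·(n_e·A·C_max)²).
n_e·A·C_max = 0.25 × 9.4 × 0.36 = 0.8460 kg/m.
D = 100²/(4π × 930 × 0.8460²) = 1.20 m²/day.

1.20 m²/day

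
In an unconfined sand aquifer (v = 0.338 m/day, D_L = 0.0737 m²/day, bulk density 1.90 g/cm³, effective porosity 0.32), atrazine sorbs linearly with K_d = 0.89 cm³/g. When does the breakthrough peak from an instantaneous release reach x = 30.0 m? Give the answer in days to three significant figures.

Retardation factor R = 1 + ρ_b·K_d/n = 1 + 1.90 × 0.89/0.32 = 6.284.
Sorption retards both mechanisms: v_R = v/R = 0.05379 m/day, D_R = D/R = 0.01173 m²/day.
Peak time from v_R²t² + 2D_R t − x² = 0: t = (√(D_R² + v_R²x²) − D_R)/v_R².
√(D_R² + v_R²x²) = √(0.01173² + 0.05379² × 30.0²) = 1.614; v_R² = 0.002893.
t = (1.614 − 0.01173)/0.002893 = 554 days.

554 days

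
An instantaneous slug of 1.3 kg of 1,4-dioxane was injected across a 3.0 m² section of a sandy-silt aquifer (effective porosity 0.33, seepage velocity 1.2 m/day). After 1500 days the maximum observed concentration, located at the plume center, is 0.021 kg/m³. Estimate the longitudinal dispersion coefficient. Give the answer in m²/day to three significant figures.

At the plume center C_max = M/(n_e·A·√(4πDt)), so D = M²/(4πt·(n_e·A·C_max)²).
n_e·A·C_max = 0.33 × 3.0 × 0.021 = 0.02079 kg/m.
D = 1.3²/(4π × 1500 × 0.02079²) = 0.207 m²/day.

0.207 m²/day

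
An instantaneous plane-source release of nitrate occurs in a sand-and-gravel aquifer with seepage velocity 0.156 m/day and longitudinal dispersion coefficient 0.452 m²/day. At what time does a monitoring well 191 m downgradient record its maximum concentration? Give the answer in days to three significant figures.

For the 1D instantaneous-source solution, setting ∂C/∂t = 0 at fixed x gives v²t² + 2Dt − x² = 0, so t = (√(D² + v²x²) − D)/v².
√(D² + v²x²) = √(0.452² + 0.156² × 191²) = 29.80; v² = 0.024336.
t = (29.80 − 0.452)/0.024336 = 1210 days (vs. the pure-advection estimate x/v = 1220 d).

1210 days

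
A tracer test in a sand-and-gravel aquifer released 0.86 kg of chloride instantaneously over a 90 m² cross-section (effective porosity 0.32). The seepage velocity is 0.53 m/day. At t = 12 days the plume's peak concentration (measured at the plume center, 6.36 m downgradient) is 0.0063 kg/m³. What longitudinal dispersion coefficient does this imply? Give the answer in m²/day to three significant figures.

0.149 m²/day

At the plume center C_max = M/(n_e·A·√(4πDt)), so D = M²/(4πt·(n_e·A·C_max)²).
n_e·A·C_max = 0.32 × 90 × 0.0063 = 0.1814 kg/m.
D = 0.86²/(4π × 12 × 0.1814²) = 0.149 m²/day.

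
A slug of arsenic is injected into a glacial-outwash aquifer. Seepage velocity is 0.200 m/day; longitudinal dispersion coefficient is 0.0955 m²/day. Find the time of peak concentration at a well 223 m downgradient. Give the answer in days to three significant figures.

1110 days

For the 1D instantaneous-source solution, setting ∂C/∂t = 0 at fixed x gives v²t² + 2Dt − x² = 0, so t = (√(D² + v²x²) − D)/v².
√(D² + v²x²) = √(0.0955² + 0.200² × 223²) = 44.60; v² = 0.04.
t = (44.60 − 0.0955)/0.04 = 1110 days (vs. the pure-advection estimate x/v = 1120 d).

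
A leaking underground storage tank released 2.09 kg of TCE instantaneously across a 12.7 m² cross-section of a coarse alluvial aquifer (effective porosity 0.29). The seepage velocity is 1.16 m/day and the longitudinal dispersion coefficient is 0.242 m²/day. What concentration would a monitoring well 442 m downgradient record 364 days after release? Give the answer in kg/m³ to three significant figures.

For an instantaneous plane source, C(x,t) = M/(n_e·A·√(4πDt)) · exp(−(x−vt)²/(4Dt)), with n_e·A the pore (flow) area.
Plume center vt = 1.16 × 364 = 422.24 m, so the well at 442 m is 19.76 m downgradient of the peak.
√(4πDt) = 33.27 m, giving peak height M/(n_e·A·√(4πDt)) = 2.09/(0.29 × 12.7 × 33.27) = 0.01706 kg/m³.
(x−vt)²/(4Dt) = (19.76)²/(4 × 0.242 × 364) = 1.108; exp(−1.108) = 0.3302.
C = 0.01706 × 0.3302 = 0.00563 kg/m³.

0.00563 kg/m³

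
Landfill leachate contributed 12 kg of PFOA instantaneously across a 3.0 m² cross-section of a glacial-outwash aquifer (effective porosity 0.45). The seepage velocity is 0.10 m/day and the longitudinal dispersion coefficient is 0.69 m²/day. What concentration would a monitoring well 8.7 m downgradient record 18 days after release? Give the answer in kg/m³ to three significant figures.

0.273 kg/m³

For an instantaneous plane source, C(x,t) = M/(n_e·A·√(4πDt)) · exp(−(x−vt)²/(4Dt)), with n_e·A the pore (flow) area.
Plume center vt = 0.10 × 18 = 1.8 m, so the well at 8.7 m is 6.9 m downgradient of the peak.
√(4πDt) = 12.49 m, giving peak height M/(n_e·A·√(4πDt)) = 12/(0.45 × 3.0 × 12.49) = 0.7117 kg/m³.
(x−vt)²/(4Dt) = (6.9)²/(4 × 0.69 × 18) = 0.9583; exp(−0.9583) = 0.3835.
C = 0.7117 × 0.3835 = 0.273 kg/m³.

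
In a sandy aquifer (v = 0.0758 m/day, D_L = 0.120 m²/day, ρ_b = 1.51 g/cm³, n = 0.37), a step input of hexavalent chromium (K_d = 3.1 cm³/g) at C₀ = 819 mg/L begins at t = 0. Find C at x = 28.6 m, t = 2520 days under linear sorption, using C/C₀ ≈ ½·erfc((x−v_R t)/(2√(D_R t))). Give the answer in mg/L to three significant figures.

11.5 mg/L

Retardation factor R = 1 + ρ_b·K_d/n = 1 + 1.51 × 3.1/0.37 = 13.65.
Sorption retards both mechanisms: v_R = v/R = 0.005553 m/day, D_R = D/R = 0.008791 m²/day.
v_R·t = 0.005553 × 2520 = 13.99356 m; 2√(D_R t) = 9.413 m; argument = (28.6 − 13.99356)/9.413 = 1.552.
C = C₀ × ½·erfc(1.552) = 819 × 0.01409 = 11.5 mg/L.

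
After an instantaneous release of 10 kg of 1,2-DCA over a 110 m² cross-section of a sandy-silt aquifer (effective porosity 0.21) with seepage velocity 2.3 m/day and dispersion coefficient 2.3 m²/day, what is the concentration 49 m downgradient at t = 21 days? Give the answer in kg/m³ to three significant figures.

For an instantaneous plane source, C(x,t) = M/(n_e·A·√(4πDt)) · exp(−(x−vt)²/(4Dt)), with n_e·A the pore (flow) area.
Plume center vt = 2.3 × 21 = 48.3 m, so the well at 49 m is 0.7 m downgradient of the peak.
√(4πDt) = 24.64 m, giving peak height M/(n_e·A·√(4πDt)) = 10/(0.21 × 110 × 24.64) = 0.01757 kg/m³.
(x−vt)²/(4Dt) = (0.7)²/(4 × 2.3 × 21) = 0.002536; exp(−0.002536) = 0.9975.
C = 0.01757 × 0.9975 = 0.0175 kg/m³.

0.0175 kg/m³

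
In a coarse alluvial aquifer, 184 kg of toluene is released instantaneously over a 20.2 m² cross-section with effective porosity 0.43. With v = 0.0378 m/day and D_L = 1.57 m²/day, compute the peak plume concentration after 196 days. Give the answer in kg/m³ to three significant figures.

The peak of an instantaneous 1D plume sits at x = vt; there the Gaussian factor is 1 and C_max = M/(n_e·A·√(4πDt)), where n_e·A is the pore area the mass is dissolved in.
√(4πDt) = √(4π × 1.57 × 196) = 62.18 m, so C_max = 184/(0.43 × 20.2 × 62.18) = 0.341 kg/m³.

0.341 kg/m³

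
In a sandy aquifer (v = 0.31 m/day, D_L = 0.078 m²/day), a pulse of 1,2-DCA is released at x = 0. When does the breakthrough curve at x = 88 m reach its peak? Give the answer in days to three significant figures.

283 days

For the 1D instantaneous-source solution, setting ∂C/∂t = 0 at fixed x gives v²t² + 2Dt − x² = 0, so t = (√(D² + v²x²) − D)/v².
√(D² + v²x²) = √(0.078² + 0.31² × 88²) = 27.28; v² = 0.0961.
t = (27.28 − 0.078)/0.0961 = 283 days (vs. the pure-advection estimate x/v = 284 d).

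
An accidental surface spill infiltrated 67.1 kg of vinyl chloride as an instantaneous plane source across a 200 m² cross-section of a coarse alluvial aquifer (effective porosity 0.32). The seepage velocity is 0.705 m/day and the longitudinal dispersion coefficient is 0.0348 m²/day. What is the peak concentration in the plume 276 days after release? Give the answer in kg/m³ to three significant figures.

The peak of an instantaneous 1D plume sits at x = vt; there the Gaussian factor is 1 and C_max = M/(n_e·A·√(4πDt)), where n_e·A is the pore area the mass is dissolved in.
√(4πDt) = √(4π × 0.0348 × 276) = 10.99 m, so C_max = 67.1/(0.32 × 200 × 10.99) = 0.0954 kg/m³.

0.0954 kg/m³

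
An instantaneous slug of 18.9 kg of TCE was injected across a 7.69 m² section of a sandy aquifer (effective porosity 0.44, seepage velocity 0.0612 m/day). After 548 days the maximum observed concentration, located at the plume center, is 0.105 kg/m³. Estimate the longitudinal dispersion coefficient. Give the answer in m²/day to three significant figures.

0.411 m²/day

At the plume center C_max = M/(n_e·A·√(4πDt)), so D = M²/(4πt·(n_e·A·C_max)²).
n_e·A·C_max = 0.44 × 7.69 × 0.105 = 0.3553 kg/m.
D = 18.9²/(4π × 548 × 0.3553²) = 0.411 m²/day.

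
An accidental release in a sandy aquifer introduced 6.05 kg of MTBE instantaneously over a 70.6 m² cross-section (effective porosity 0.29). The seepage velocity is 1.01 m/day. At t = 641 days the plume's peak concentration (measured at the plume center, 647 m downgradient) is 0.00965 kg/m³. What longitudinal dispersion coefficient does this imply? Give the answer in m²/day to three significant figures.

At the plume center C_max = M/(n_e·A·√(4πDt)), so D = M²/(4πt·(n_e·A·C_max)²).
n_e·A·C_max = 0.29 × 70.6 × 0.00965 = 0.1976 kg/m.
D = 6.05²/(4π × 641 × 0.1976²) = 0.116 m²/day.

0.116 m²/day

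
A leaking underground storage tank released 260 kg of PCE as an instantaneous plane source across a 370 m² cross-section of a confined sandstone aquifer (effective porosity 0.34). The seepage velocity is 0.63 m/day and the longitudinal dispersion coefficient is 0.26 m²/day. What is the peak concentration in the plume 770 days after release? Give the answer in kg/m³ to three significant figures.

The peak of an instantaneous 1D plume sits at x = vt; there the Gaussian factor is 1 and C_max = M/(n_e·A·√(4πDt)), where n_e·A is the pore area the mass is dissolved in.
√(4πDt) = √(4π × 0.26 × 770) = 50.16 m, so C_max = 260/(0.34 × 370 × 50.16) = 0.0412 kg/m³.

0.0412 kg/m³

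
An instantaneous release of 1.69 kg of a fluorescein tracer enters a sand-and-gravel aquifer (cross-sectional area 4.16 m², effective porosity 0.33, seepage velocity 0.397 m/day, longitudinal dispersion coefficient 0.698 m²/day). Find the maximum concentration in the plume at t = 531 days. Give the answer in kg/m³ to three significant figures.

0.0180 kg/m³

The peak of an instantaneous 1D plume sits at x = vt; there the Gaussian factor is 1 and C_max = M/(n_e·A·√(4πDt)), where n_e·A is the pore area the mass is dissolved in.
√(4πDt) = √(4π × 0.698 × 531) = 68.25 m, so C_max = 1.69/(0.33 × 4.16 × 68.25) = 0.0180 kg/m³.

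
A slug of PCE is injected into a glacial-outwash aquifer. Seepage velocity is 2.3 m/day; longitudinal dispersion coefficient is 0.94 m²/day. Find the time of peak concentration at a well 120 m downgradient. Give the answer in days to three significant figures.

For the 1D instantaneous-source solution, setting ∂C/∂t = 0 at fixed x gives v²t² + 2Dt − x² = 0, so t = (√(D² + v²x²) − D)/v².
√(D² + v²x²) = √(0.94² + 2.3² × 120²) = 276.0; v² = 5.29.
t = (276.0 − 0.94)/5.29 = 52.0 days (vs. the pure-advection estimate x/v = 52.2 d).

52.0 days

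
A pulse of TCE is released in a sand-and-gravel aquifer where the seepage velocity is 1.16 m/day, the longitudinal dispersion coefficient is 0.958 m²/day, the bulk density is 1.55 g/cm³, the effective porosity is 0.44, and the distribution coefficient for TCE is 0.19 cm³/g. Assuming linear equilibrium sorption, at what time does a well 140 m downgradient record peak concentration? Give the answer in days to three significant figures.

200 days

Retardation factor R = 1 + ρ_b·K_d/n = 1 + 1.55 × 0.19/0.44 = 1.669.
Sorption retards both mechanisms: v_R = v/R = 0.6950 m/day, D_R = D/R = 0.5740 m²/day.
Peak time from v_R²t² + 2D_R t − x² = 0: t = (√(D_R² + v_R²x²) − D_R)/v_R².
√(D_R² + v_R²x²) = √(0.5740² + 0.6950² × 140²) = 97.30; v_R² = 0.4830.
t = (97.30 − 0.5740)/0.4830 = 200 days.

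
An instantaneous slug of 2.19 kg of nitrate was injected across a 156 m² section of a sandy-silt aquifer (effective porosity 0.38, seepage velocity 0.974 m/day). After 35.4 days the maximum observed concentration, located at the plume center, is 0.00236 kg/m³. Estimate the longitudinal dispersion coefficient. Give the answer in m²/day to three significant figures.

0.551 m²/day

At the plume center C_max = M/(n_e·A·√(4πDt)), so D = M²/(4πt·(n_e·A·C_max)²).
n_e·A·C_max = 0.38 × 156 × 0.00236 = 0.1399 kg/m.
D = 2.19²/(4π × 35.4 × 0.1399²) = 0.551 m²/day.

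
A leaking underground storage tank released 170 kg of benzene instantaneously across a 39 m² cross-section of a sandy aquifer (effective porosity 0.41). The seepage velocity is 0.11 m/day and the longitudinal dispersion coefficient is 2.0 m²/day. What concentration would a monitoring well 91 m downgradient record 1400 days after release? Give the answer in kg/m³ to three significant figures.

For an instantaneous plane source, C(x,t) = M/(n_e·A·√(4πDt)) · exp(−(x−vt)²/(4Dt)), with n_e·A the pore (flow) area.
Plume center vt = 0.11 × 1400 = 154 m, so the well at 91 m is 63 m upgradient of the peak.
√(4πDt) = 187.6 m, giving peak height M/(n_e·A·√(4πDt)) = 170/(0.41 × 39 × 187.6) = 0.05667 kg/m³.
(x−vt)²/(4Dt) = (-63)²/(4 × 2.0 × 1400) = 0.3544; exp(−0.3544) = 0.7016.
C = 0.05667 × 0.7016 = 0.0398 kg/m³.

0.0398 kg/m³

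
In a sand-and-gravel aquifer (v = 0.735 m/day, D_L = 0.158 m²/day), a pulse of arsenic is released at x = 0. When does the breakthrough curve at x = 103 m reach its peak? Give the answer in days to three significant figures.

140 days

For the 1D instantaneous-source solution, setting ∂C/∂t = 0 at fixed x gives v²t² + 2Dt − x² = 0, so t = (√(D² + v²x²) − D)/v².
√(D² + v²x²) = √(0.158² + 0.735² × 103²) = 75.71; v² = 0.540225.
t = (75.71 − 0.158)/0.540225 = 140 days (vs. the pure-advection estimate x/v = 140 d).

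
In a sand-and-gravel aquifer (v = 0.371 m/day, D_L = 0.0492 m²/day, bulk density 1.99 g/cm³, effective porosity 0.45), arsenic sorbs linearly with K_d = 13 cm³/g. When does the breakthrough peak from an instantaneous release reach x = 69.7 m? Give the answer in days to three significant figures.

Retardation factor R = 1 + ρ_b·K_d/n = 1 + 1.99 × 13/0.45 = 58.49.
Sorption retards both mechanisms: v_R = v/R = 0.006343 m/day, D_R = D/R = 0.0008412 m²/day.
Peak time from v_R²t² + 2D_R t − x² = 0: t = (√(D_R² + v_R²x²) − D_R)/v_R².
√(D_R² + v_R²x²) = √(0.0008412² + 0.006343² × 69.7²) = 0.4421; v_R² = 4.023e-05.
t = (0.4421 − 0.0008412)/4.023e-05 = 11000 days.

11000 days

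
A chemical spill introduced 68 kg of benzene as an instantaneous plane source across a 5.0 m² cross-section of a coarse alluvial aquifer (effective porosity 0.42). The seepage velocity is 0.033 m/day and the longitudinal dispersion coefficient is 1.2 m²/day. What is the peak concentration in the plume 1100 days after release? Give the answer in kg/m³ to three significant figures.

0.251 kg/m³

The peak of an instantaneous 1D plume sits at x = vt; there the Gaussian factor is 1 and C_max = M/(n_e·A·√(4πDt)), where n_e·A is the pore area the mass is dissolved in.
√(4πDt) = √(4π × 1.2 × 1100) = 128.8 m, so C_max = 68/(0.42 × 5.0 × 128.8) = 0.251 kg/m³.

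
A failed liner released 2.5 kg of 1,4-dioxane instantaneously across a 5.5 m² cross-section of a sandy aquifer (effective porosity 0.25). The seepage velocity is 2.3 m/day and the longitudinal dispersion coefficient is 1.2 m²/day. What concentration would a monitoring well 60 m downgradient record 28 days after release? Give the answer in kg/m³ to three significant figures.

0.0766 kg/m³

For an instantaneous plane source, C(x,t) = M/(n_e·A·√(4πDt)) · exp(−(x−vt)²/(4Dt)), with n_e·A the pore (flow) area.
Plume center vt = 2.3 × 28 = 64.4 m, so the well at 60 m is 4.4 m upgradient of the peak.
√(4πDt) = 20.55 m, giving peak height M/(n_e·A·√(4πDt)) = 2.5/(0.25 × 5.5 × 20.55) = 0.08848 kg/m³.
(x−vt)²/(4Dt) = (-4.4)²/(4 × 1.2 × 28) = 0.1440; exp(−0.1440) = 0.8659.
C = 0.08848 × 0.8659 = 0.0766 kg/m³.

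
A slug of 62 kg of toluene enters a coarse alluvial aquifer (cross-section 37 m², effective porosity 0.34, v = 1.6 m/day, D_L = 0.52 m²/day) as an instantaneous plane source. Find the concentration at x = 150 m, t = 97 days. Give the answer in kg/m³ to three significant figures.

0.171 kg/m³

For an instantaneous plane source, C(x,t) = M/(n_e·A·√(4πDt)) · exp(−(x−vt)²/(4Dt)), with n_e·A the pore (flow) area.
Plume center vt = 1.6 × 97 = 155.2 m, so the well at 150 m is 5.2 m upgradient of the peak.
√(4πDt) = 25.18 m, giving peak height M/(n_e·A·√(4πDt)) = 62/(0.34 × 37 × 25.18) = 0.1957 kg/m³.
(x−vt)²/(4Dt) = (-5.2)²/(4 × 0.52 × 97) = 0.1340; exp(−0.1340) = 0.8746.
C = 0.1957 × 0.8746 = 0.171 kg/m³.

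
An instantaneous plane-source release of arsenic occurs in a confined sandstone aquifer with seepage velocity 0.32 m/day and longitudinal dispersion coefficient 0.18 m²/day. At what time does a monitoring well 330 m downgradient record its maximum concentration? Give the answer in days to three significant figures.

1030 days

For the 1D instantaneous-source solution, setting ∂C/∂t = 0 at fixed x gives v²t² + 2Dt − x² = 0, so t = (√(D² + v²x²) − D)/v².
√(D² + v²x²) = √(0.18² + 0.32² × 330²) = 105.6; v² = 0.1024.
t = (105.6 − 0.18)/0.1024 = 1030 days (vs. the pure-advection estimate x/v = 1030 d).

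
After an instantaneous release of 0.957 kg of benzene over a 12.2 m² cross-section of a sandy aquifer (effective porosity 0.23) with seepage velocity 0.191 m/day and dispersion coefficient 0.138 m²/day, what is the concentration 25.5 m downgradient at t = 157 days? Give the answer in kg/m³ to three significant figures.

0.0164 kg/m³

For an instantaneous plane source, C(x,t) = M/(n_e·A·√(4πDt)) · exp(−(x−vt)²/(4Dt)), with n_e·A the pore (flow) area.
Plume center vt = 0.191 × 157 = 29.987 m, so the well at 25.5 m is 4.487 m upgradient of the peak.
√(4πDt) = 16.50 m, giving peak height M/(n_e·A·√(4πDt)) = 0.957/(0.23 × 12.2 × 16.50) = 0.02067 kg/m³.
(x−vt)²/(4Dt) = (-4.487)²/(4 × 0.138 × 157) = 0.2323; exp(−0.2323) = 0.7927.
C = 0.02067 × 0.7927 = 0.0164 kg/m³.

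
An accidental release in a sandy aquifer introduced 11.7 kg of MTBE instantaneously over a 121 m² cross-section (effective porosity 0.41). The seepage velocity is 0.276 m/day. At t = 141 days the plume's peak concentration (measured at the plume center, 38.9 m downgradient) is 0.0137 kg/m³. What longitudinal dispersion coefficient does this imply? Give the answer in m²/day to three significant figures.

At the plume center C_max = M/(n_e·A·√(4πDt)), so D = M²/(4πt·(n_e·A·C_max)²).
n_e·A·C_max = 0.41 × 121 × 0.0137 = 0.6797 kg/m.
D = 11.7²/(4π × 141 × 0.6797²) = 0.167 m²/day.

0.167 m²/day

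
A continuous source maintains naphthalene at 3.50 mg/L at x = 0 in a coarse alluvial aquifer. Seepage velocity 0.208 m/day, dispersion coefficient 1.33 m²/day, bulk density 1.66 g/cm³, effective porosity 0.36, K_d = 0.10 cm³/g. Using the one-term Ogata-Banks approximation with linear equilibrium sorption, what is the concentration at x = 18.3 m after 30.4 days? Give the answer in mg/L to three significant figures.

0.106 mg/L

Retardation factor R = 1 + ρ_b·K_d/n = 1 + 1.66 × 0.10/0.36 = 1.461.
Sorption retards both mechanisms: v_R = v/R = 0.1424 m/day, D_R = D/R = 0.9103 m²/day.
v_R·t = 0.1424 × 30.4 = 4.32896 m; 2√(D_R t) = 10.52 m; argument = (18.3 − 4.32896)/10.52 = 1.328.
C = C₀ × ½·erfc(1.328) = 3.50 × 0.03019 = 0.106 mg/L.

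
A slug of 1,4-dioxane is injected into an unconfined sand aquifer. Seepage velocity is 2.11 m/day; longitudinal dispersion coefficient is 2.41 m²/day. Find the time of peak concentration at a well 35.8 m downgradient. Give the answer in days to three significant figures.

For the 1D instantaneous-source solution, setting ∂C/∂t = 0 at fixed x gives v²t² + 2Dt − x² = 0, so t = (√(D² + v²x²) − D)/v².
√(D² + v²x²) = √(2.41² + 2.11² × 35.8²) = 75.58; v² = 4.4521.
t = (75.58 − 2.41)/4.4521 = 16.4 days (vs. the pure-advection estimate x/v = 17.0 d).

16.4 days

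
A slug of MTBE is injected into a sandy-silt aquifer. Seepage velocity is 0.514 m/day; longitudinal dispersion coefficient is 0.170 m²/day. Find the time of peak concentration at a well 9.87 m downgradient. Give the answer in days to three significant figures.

18.6 days

For the 1D instantaneous-source solution, setting ∂C/∂t = 0 at fixed x gives v²t² + 2Dt − x² = 0, so t = (√(D² + v²x²) − D)/v².
√(D² + v²x²) = √(0.170² + 0.514² × 9.87²) = 5.076; v² = 0.264196.
t = (5.076 − 0.170)/0.264196 = 18.6 days (vs. the pure-advection estimate x/v = 19.2 d).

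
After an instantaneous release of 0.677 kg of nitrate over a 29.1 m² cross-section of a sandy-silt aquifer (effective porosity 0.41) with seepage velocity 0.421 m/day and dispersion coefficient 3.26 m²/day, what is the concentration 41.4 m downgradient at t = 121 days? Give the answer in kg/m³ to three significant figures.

For an instantaneous plane source, C(x,t) = M/(n_e·A·√(4πDt)) · exp(−(x−vt)²/(4Dt)), with n_e·A the pore (flow) area.
Plume center vt = 0.421 × 121 = 50.941 m, so the well at 41.4 m is 9.541 m upgradient of the peak.
√(4πDt) = 70.41 m, giving peak height M/(n_e·A·√(4πDt)) = 0.677/(0.41 × 29.1 × 70.41) = 0.0008059 kg/m³.
(x−vt)²/(4Dt) = (-9.541)²/(4 × 3.26 × 121) = 0.05769; exp(−0.05769) = 0.9439.
C = 0.0008059 × 0.9439 = 0.000761 kg/m³.

0.000761 kg/m³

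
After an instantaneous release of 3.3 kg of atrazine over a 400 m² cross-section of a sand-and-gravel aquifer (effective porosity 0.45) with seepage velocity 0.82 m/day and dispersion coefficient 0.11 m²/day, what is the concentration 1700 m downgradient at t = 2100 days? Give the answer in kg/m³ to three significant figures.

For an instantaneous plane source, C(x,t) = M/(n_e·A·√(4πDt)) · exp(−(x−vt)²/(4Dt)), with n_e·A the pore (flow) area.
Plume center vt = 0.82 × 2100 = 1722 m, so the well at 1700 m is 22 m upgradient of the peak.
√(4πDt) = 53.88 m, giving peak height M/(n_e·A·√(4πDt)) = 3.3/(0.45 × 400 × 53.88) = 0.0003403 kg/m³.
(x−vt)²/(4Dt) = (-22)²/(4 × 0.11 × 2100) = 0.5238; exp(−0.5238) = 0.5923.
C = 0.0003403 × 0.5923 = 0.000202 kg/m³.

0.000202 kg/m³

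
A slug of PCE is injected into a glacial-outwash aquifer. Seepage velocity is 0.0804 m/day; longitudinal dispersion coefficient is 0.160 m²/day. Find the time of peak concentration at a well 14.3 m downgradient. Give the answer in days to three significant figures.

For the 1D instantaneous-source solution, setting ∂C/∂t = 0 at fixed x gives v²t² + 2Dt − x² = 0, so t = (√(D² + v²x²) − D)/v².
√(D² + v²x²) = √(0.160² + 0.0804² × 14.3²) = 1.161; v² = 0.00646416.
t = (1.161 − 0.160)/0.00646416 = 155 days (vs. the pure-advection estimate x/v = 178 d).

155 days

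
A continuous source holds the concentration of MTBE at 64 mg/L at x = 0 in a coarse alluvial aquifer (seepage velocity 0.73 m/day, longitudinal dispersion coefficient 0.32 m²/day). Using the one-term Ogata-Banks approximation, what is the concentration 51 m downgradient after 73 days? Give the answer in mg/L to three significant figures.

40.4 mg/L

For a continuous step input, C/C₀ ≈ ½·erfc((x−vt)/(2√(Dt))).
vt = 0.73 × 73 = 53.29 m and 2√(Dt) = 2√(0.32 × 73) = 9.666 m.
Argument (x−vt)/(2√(Dt)) = (51 − 53.29)/9.666 = -0.2369; ½·erfc(-0.2369) = 0.6312.
C = 64 × 0.6312 = 40.4 mg/L.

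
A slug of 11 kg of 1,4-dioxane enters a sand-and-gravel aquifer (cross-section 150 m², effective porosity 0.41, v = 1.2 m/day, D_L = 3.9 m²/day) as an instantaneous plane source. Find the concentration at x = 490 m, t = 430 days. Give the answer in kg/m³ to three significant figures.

For an instantaneous plane source, C(x,t) = M/(n_e·A·√(4πDt)) · exp(−(x−vt)²/(4Dt)), with n_e·A the pore (flow) area.
Plume center vt = 1.2 × 430 = 516 m, so the well at 490 m is 26 m upgradient of the peak.
√(4πDt) = 145.2 m, giving peak height M/(n_e·A·√(4πDt)) = 11/(0.41 × 150 × 145.2) = 0.001232 kg/m³.
(x−vt)²/(4Dt) = (-26)²/(4 × 3.9 × 430) = 0.1008; exp(−0.1008) = 0.9041.
C = 0.001232 × 0.9041 = 0.00111 kg/m³.

0.00111 kg/m³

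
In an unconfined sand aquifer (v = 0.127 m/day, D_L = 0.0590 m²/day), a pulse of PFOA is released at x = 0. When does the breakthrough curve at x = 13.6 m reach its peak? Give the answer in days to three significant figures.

For the 1D instantaneous-source solution, setting ∂C/∂t = 0 at fixed x gives v²t² + 2Dt − x² = 0, so t = (√(D² + v²x²) − D)/v².
√(D² + v²x²) = √(0.0590² + 0.127² × 13.6²) = 1.728; v² = 0.016129.
t = (1.728 − 0.0590)/0.016129 = 103 days (vs. the pure-advection estimate x/v = 107 d).

103 days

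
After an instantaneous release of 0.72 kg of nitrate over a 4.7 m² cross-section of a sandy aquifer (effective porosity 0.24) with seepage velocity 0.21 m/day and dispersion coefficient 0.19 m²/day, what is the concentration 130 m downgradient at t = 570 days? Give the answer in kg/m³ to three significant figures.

0.0135 kg/m³

For an instantaneous plane source, C(x,t) = M/(n_e·A·√(4πDt)) · exp(−(x−vt)²/(4Dt)), with n_e·A the pore (flow) area.
Plume center vt = 0.21 × 570 = 119.7 m, so the well at 130 m is 10.3 m downgradient of the peak.
√(4πDt) = 36.89 m, giving peak height M/(n_e·A·√(4πDt)) = 0.72/(0.24 × 4.7 × 36.89) = 0.01730 kg/m³.
(x−vt)²/(4Dt) = (10.3)²/(4 × 0.19 × 570) = 0.2449; exp(−0.2449) = 0.7828.
C = 0.01730 × 0.7828 = 0.0135 kg/m³.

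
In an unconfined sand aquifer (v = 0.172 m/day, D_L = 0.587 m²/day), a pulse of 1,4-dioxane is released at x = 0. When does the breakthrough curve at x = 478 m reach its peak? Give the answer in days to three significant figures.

For the 1D instantaneous-source solution, setting ∂C/∂t = 0 at fixed x gives v²t² + 2Dt − x² = 0, so t = (√(D² + v²x²) − D)/v².
√(D² + v²x²) = √(0.587² + 0.172² × 478²) = 82.22; v² = 0.029584.
t = (82.22 − 0.587)/0.029584 = 2760 days (vs. the pure-advection estimate x/v = 2780 d).

2760 days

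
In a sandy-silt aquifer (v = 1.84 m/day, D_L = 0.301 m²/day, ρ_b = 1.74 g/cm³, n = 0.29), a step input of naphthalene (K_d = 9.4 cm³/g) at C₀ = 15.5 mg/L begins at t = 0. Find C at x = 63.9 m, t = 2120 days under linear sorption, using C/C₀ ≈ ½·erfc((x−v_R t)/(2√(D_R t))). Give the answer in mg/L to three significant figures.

12.5 mg/L

Retardation factor R = 1 + ρ_b·K_d/n = 1 + 1.74 × 9.4/0.29 = 57.40.
Sorption retards both mechanisms: v_R = v/R = 0.03206 m/day, D_R = D/R = 0.005244 m²/day.
v_R·t = 0.03206 × 2120 = 67.9672 m; 2√(D_R t) = 6.669 m; argument = (63.9 − 67.9672)/6.669 = -0.6099.
C = C₀ × ½·erfc(-0.6099) = 15.5 × 0.8058 = 12.5 mg/L.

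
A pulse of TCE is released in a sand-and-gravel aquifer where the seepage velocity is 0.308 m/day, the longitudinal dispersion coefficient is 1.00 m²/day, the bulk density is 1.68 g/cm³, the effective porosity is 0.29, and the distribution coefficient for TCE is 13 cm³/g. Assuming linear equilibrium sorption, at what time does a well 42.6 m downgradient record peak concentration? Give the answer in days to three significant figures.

Retardation factor R = 1 + ρ_b·K_d/n = 1 + 1.68 × 13/0.29 = 76.31.
Sorption retards both mechanisms: v_R = v/R = 0.004036 m/day, D_R = D/R = 0.01310 m²/day.
Peak time from v_R²t² + 2D_R t − x² = 0: t = (√(D_R² + v_R²x²) − D_R)/v_R².
√(D_R² + v_R²x²) = √(0.01310² + 0.004036² × 42.6²) = 0.1724; v_R² = 1.629e-05.
t = (0.1724 − 0.01310)/1.629e-05 = 9780 days.

9780 days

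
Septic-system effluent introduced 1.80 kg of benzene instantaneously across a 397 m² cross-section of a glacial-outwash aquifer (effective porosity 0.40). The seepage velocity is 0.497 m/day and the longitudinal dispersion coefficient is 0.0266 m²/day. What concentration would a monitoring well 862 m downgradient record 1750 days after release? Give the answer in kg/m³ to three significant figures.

For an instantaneous plane source, C(x,t) = M/(n_e·A·√(4πDt)) · exp(−(x−vt)²/(4Dt)), with n_e·A the pore (flow) area.
Plume center vt = 0.497 × 1750 = 869.75 m, so the well at 862 m is 7.75 m upgradient of the peak.
√(4πDt) = 24.19 m, giving peak height M/(n_e·A·√(4πDt)) = 1.80/(0.40 × 397 × 24.19) = 0.0004686 kg/m³.
(x−vt)²/(4Dt) = (-7.75)²/(4 × 0.0266 × 1750) = 0.3226; exp(−0.3226) = 0.7243.
C = 0.0004686 × 0.7243 = 0.000339 kg/m³.

0.000339 kg/m³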